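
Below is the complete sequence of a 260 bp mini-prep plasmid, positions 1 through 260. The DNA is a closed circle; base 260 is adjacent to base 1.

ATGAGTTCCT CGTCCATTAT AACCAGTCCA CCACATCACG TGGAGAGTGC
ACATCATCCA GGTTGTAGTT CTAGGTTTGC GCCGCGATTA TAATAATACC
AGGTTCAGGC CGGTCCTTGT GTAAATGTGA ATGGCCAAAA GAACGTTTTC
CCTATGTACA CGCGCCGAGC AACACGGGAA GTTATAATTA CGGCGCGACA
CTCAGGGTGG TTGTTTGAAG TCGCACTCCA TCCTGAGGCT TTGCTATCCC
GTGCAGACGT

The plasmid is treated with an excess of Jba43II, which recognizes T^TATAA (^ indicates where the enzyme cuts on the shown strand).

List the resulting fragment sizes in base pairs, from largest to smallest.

Jba43II sites (TTATAA) start at positions 17, 88, 182.
Jba43II cuts after the first base of each site, so after positions 17, 88, 182.
Circular molecule, 3 cuts → 3 fragments:
  18–88 → 71 bp
  89–182 → 94 bp
  183–260 then 1–17 → 78 + 17 = 95 bp
Sorted largest to smallest: 95, 94, 71 bp.

95, 94, 71 bp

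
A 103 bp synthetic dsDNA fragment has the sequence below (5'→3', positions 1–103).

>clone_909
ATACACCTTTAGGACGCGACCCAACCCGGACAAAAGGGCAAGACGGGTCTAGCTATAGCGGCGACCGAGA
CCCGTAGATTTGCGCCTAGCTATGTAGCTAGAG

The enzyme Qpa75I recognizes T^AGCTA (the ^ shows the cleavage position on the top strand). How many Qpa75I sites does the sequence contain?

TAGCTA occurs starting at positions 50, 87, 95.
Qpa75I cuts at 3 sites.

3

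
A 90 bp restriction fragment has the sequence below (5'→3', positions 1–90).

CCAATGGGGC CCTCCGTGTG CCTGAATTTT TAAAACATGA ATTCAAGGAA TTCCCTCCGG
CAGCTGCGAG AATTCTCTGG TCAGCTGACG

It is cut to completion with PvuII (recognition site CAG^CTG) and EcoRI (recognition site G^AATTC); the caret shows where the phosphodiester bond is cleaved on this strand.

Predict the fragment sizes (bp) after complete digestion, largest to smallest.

39, 15, 14, 9, 7, 6 bp

PvuII sites (CAGCTG) start at positions 61, 82.
PvuII cuts after base 3 of each site, so after positions 63, 84.
EcoRI sites (GAATTC) start at positions 39, 48, 70.
EcoRI cuts after the first base of each site, so after positions 39, 48, 70.
Combined cut positions: 39, 48, 63, 70, 84.
Linear molecule, 5 cuts → 6 fragments:
  1–39 → 39 bp
  40–48 → 9 bp
  49–63 → 15 bp
  64–70 → 7 bp
  71–84 → 14 bp
  85–90 → 6 bp
Sorted largest to smallest: 39, 15, 14, 9, 7, 6 bp.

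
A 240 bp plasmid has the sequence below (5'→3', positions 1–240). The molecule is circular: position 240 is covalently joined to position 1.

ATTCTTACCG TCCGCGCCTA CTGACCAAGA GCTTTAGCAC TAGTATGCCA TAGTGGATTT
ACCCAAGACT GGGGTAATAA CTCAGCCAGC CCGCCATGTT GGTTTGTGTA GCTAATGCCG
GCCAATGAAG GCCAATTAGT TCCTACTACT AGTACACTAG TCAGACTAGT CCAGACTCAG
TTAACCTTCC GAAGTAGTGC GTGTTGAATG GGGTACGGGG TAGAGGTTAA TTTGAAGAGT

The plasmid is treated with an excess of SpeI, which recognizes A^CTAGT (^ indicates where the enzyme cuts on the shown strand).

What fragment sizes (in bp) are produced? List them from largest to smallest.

114, 109, 9, 8 bp

SpeI sites (ACTAGT) start at positions 39, 148, 156, 165.
SpeI cuts after the first base of each site, so after positions 39, 148, 156, 165.
Circular molecule, 4 cuts → 4 fragments:
  40–148 → 109 bp
  149–156 → 8 bp
  157–165 → 9 bp
  166–240 then 1–39 → 75 + 39 = 114 bp
Sorted largest to smallest: 114, 109, 9, 8 bp.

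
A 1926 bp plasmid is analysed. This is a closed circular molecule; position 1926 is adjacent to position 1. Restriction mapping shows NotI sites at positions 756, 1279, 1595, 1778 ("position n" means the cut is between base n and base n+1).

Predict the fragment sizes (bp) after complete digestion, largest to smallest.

Circular molecule, 4 cuts → 4 fragments:
  1279 − 756 = 523 bp
  1595 − 1279 = 316 bp
  1778 − 1595 = 183 bp
  wrap: 1926 − 1778 + 756 = 904 bp
Sorted largest to smallest: 904, 523, 316, 183 bp.

904, 523, 316, 183 bp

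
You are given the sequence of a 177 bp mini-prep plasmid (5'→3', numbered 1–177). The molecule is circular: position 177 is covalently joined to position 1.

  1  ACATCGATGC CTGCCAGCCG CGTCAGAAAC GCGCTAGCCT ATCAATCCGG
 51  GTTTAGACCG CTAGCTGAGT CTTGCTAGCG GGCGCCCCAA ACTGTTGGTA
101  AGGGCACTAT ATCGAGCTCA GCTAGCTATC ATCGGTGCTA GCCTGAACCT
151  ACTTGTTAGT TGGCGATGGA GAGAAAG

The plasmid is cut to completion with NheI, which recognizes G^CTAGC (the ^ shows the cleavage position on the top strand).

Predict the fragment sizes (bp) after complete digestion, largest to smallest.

NheI sites (GCTAGC) start at positions 33, 60, 74, 121, 137.
NheI cuts after the first base of each site, so after positions 33, 60, 74, 121, 137.
Circular molecule, 5 cuts → 5 fragments:
  34–60 → 27 bp
  61–74 → 14 bp
  75–121 → 47 bp
  122–137 → 16 bp
  138–177 then 1–33 → 40 + 33 = 73 bp
Sorted largest to smallest: 73, 47, 27, 16, 14 bp.

73, 47, 27, 16, 14 bp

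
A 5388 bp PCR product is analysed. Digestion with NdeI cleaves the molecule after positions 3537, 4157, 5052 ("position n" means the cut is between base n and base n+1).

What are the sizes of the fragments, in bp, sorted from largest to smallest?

3537, 895, 620, 336 bp

Linear molecule, 3 cuts → 4 fragments:
  3537 − 0 = 3537 bp
  4157 − 3537 = 620 bp
  5052 − 4157 = 895 bp
  5388 − 5052 = 336 bp
Sorted largest to smallest: 3537, 895, 620, 336 bp.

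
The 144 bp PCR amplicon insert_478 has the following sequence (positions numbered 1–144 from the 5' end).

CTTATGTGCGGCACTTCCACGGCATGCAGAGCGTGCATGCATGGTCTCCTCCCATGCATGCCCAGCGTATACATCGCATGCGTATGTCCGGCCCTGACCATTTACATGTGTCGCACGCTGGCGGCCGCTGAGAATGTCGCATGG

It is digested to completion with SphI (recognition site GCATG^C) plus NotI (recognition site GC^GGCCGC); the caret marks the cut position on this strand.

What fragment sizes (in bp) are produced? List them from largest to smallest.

SphI sites (GCATGC) start at positions 22, 35, 56, 76.
SphI cuts after base 5 of each site (before the last base), so after positions 26, 39, 60, 80.
The NotI site (GCGGCCGC) starts at position 121.
NotI cuts after base 2 of each site, so after position 122.
Combined cut positions: 26, 39, 60, 80, 122.
Linear molecule, 5 cuts → 6 fragments:
  1–26 → 26 bp
  27–39 → 13 bp
  40–60 → 21 bp
  61–80 → 20 bp
  81–122 → 42 bp
  123–144 → 22 bp
Sorted largest to smallest: 42, 26, 22, 21, 20, 13 bp.

42, 26, 22, 21, 20, 13 bp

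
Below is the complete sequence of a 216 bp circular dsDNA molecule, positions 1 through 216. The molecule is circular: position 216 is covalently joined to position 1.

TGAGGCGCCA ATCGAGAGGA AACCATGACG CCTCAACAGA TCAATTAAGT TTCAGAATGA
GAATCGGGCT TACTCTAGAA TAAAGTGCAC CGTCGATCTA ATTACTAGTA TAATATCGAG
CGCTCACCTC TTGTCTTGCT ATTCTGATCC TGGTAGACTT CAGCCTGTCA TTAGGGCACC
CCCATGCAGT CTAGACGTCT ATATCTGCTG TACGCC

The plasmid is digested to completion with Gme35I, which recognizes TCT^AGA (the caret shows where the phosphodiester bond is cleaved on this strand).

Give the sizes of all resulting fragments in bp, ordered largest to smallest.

116, 100 bp

Gme35I sites (TCTAGA) start at positions 74, 190.
Gme35I cuts after base 3 of each site, so after positions 76, 192.
Circular molecule, 2 cuts → 2 fragments:
  77–192 → 116 bp
  193–216 then 1–76 → 24 + 76 = 100 bp
Sorted largest to smallest: 116, 100 bp.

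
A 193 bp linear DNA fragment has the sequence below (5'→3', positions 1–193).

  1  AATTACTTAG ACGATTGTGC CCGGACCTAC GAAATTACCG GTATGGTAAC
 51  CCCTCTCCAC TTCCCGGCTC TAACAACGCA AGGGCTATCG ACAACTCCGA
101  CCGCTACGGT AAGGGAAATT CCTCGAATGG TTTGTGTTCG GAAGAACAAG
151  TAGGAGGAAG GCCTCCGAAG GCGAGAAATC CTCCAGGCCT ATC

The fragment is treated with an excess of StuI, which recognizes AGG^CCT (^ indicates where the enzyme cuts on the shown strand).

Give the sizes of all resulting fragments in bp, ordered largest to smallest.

StuI sites (AGGCCT) start at positions 159, 185.
StuI cuts after base 3 of each site, so after positions 161, 187.
Linear molecule, 2 cuts → 3 fragments:
  1–161 → 161 bp
  162–187 → 26 bp
  188–193 → 6 bp
Sorted largest to smallest: 161, 26, 6 bp.

161, 26, 6 bp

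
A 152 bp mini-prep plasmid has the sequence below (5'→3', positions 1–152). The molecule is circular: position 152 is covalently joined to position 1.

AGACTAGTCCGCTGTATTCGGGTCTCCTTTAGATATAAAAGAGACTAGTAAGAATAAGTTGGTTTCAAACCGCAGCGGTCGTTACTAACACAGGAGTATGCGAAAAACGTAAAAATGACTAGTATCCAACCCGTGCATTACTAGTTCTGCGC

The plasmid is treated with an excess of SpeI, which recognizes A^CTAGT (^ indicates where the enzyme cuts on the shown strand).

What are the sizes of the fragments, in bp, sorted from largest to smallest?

SpeI sites (ACTAGT) start at positions 3, 44, 118, 140.
SpeI cuts after the first base of each site, so after positions 3, 44, 118, 140.
Circular molecule, 4 cuts → 4 fragments:
  4–44 → 41 bp
  45–118 → 74 bp
  119–140 → 22 bp
  141–152 then 1–3 → 12 + 3 = 15 bp
Sorted largest to smallest: 74, 41, 22, 15 bp.

74, 41, 22, 15 bp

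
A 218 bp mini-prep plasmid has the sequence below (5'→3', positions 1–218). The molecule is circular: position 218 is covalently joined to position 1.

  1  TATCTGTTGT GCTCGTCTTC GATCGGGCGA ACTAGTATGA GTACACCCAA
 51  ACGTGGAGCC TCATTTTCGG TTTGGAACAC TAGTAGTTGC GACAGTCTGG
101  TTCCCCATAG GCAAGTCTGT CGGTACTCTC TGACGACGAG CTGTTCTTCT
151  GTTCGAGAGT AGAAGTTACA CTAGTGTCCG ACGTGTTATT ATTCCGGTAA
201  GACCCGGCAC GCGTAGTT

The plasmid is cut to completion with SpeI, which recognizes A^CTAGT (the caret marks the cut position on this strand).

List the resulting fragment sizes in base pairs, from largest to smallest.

91, 79, 48 bp

SpeI sites (ACTAGT) start at positions 31, 79, 170.
SpeI cuts after the first base of each site, so after positions 31, 79, 170.
Circular molecule, 3 cuts → 3 fragments:
  32–79 → 48 bp
  80–170 → 91 bp
  171–218 then 1–31 → 48 + 31 = 79 bp
Sorted largest to smallest: 91, 79, 48 bp.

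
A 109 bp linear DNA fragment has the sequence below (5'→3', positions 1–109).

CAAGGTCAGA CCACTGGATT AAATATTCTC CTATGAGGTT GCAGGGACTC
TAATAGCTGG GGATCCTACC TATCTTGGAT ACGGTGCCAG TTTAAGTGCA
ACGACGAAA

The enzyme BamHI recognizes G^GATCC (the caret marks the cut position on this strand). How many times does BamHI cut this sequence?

GGATCC occurs starting at position 61.
BamHI cuts at 1 site.

1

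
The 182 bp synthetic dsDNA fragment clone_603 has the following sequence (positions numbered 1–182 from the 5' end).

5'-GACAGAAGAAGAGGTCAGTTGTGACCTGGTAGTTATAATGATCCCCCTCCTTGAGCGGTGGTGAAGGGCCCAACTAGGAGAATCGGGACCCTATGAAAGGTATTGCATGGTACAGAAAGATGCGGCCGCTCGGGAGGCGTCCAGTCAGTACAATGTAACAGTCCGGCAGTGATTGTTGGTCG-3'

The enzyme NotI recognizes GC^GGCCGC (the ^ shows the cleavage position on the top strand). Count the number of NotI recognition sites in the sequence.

1

GCGGCCGC occurs starting at position 122.
NotI cuts at 1 site.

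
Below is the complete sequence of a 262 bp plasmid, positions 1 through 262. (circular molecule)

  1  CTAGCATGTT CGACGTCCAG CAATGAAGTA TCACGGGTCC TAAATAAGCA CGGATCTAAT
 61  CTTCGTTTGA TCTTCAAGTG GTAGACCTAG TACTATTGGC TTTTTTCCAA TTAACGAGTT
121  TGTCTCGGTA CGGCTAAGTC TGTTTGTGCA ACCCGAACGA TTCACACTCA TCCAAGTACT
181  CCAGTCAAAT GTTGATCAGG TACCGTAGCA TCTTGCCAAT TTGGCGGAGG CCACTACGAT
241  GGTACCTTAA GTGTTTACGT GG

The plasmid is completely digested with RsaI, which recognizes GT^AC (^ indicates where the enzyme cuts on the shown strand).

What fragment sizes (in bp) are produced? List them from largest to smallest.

RsaI sites (GTAC) start at positions 90, 128, 176, 200, 242.
RsaI cuts after base 2 of each site, so after positions 91, 129, 177, 201, 243.
Circular molecule, 5 cuts → 5 fragments:
  92–129 → 38 bp
  130–177 → 48 bp
  178–201 → 24 bp
  202–243 → 42 bp
  244–262 then 1–91 → 19 + 91 = 110 bp
Sorted largest to smallest: 110, 48, 42, 38, 24 bp.

110, 48, 42, 38, 24 bp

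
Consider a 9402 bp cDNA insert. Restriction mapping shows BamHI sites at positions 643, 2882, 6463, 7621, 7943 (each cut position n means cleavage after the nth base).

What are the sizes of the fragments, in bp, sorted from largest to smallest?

3581, 2239, 1459, 1158, 643, 322 bp

Linear molecule, 5 cuts → 6 fragments:
  643 − 0 = 643 bp
  2882 − 643 = 2239 bp
  6463 − 2882 = 3581 bp
  7621 − 6463 = 1158 bp
  7943 − 7621 = 322 bp
  9402 − 7943 = 1459 bp
Sorted largest to smallest: 3581, 2239, 1459, 1158, 643, 322 bp.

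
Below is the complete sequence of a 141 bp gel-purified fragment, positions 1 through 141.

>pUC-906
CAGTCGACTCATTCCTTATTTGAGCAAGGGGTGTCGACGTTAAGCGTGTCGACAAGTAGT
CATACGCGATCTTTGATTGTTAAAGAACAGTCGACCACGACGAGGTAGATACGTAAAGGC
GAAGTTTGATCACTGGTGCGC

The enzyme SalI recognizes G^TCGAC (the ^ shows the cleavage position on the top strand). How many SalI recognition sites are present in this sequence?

4

GTCGAC occurs starting at positions 3, 33, 48, 90.
SalI cuts at 4 sites.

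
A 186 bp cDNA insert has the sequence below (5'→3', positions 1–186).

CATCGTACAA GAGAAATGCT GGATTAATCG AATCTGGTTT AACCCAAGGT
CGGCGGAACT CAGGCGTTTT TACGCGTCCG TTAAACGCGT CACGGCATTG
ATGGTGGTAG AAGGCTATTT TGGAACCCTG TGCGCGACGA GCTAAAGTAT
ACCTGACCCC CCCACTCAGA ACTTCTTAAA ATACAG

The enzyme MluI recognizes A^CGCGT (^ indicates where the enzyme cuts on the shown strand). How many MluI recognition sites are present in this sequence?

2

ACGCGT occurs starting at positions 72, 85.
MluI cuts at 2 sites.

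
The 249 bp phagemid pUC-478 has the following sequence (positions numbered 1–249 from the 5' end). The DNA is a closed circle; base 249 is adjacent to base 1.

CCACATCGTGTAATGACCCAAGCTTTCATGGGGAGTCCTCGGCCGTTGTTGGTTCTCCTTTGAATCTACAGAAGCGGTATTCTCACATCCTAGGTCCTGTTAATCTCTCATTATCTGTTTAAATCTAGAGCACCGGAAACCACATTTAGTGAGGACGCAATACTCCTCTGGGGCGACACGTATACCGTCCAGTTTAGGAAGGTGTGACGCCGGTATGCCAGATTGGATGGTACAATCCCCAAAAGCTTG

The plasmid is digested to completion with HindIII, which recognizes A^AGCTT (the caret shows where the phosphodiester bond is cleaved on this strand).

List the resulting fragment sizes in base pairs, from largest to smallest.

223, 26 bp

HindIII sites (AAGCTT) start at positions 20, 243.
HindIII cuts after the first base of each site, so after positions 20, 243.
Circular molecule, 2 cuts → 2 fragments:
  21–243 → 223 bp
  244–249 then 1–20 → 6 + 20 = 26 bp
Sorted largest to smallest: 223, 26 bp.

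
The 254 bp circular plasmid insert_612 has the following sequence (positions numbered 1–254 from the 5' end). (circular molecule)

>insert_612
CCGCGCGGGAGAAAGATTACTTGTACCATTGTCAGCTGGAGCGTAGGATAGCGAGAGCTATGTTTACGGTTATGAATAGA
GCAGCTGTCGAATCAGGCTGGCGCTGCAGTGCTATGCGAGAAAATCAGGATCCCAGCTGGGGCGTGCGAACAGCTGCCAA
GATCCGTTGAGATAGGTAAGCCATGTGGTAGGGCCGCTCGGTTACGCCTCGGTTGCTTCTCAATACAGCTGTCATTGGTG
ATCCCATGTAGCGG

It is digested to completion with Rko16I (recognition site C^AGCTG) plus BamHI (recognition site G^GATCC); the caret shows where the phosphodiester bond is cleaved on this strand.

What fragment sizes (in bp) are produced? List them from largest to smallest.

Rko16I sites (CAGCTG) start at positions 33, 82, 134, 151, 226.
Rko16I cuts after the first base of each site, so after positions 33, 82, 134, 151, 226.
The BamHI site (GGATCC) starts at position 128.
BamHI cuts after the first base of each site, so after position 128.
Combined cut positions: 33, 82, 128, 134, 151, 226.
Circular molecule, 6 cuts → 6 fragments:
  34–82 → 49 bp
  83–128 → 46 bp
  129–134 → 6 bp
  135–151 → 17 bp
  152–226 → 75 bp
  227–254 then 1–33 → 28 + 33 = 61 bp
Sorted largest to smallest: 75, 61, 49, 46, 17, 6 bp.

75, 61, 49, 46, 17, 6 bp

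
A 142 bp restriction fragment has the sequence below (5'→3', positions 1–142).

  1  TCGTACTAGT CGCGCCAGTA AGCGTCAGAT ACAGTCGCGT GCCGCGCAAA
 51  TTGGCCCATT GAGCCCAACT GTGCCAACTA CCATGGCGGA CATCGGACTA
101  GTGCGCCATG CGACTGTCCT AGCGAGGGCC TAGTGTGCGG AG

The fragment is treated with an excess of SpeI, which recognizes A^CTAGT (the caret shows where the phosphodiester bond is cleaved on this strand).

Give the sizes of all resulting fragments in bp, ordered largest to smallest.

92, 45, 5 bp

SpeI sites (ACTAGT) start at positions 5, 97.
SpeI cuts after the first base of each site, so after positions 5, 97.
Linear molecule, 2 cuts → 3 fragments:
  1–5 → 5 bp
  6–97 → 92 bp
  98–142 → 45 bp
Sorted largest to smallest: 92, 45, 5 bp.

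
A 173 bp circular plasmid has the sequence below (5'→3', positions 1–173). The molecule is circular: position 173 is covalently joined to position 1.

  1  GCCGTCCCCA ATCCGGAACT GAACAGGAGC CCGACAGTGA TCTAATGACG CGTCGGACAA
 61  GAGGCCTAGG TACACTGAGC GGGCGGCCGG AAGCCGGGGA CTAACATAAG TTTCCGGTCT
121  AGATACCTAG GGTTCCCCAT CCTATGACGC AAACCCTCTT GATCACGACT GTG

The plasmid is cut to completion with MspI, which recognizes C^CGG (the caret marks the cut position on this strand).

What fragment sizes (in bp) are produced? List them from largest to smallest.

MspI sites (CCGG) start at positions 13, 87, 94, 114.
MspI cuts after the first base of each site, so after positions 13, 87, 94, 114.
Circular molecule, 4 cuts → 4 fragments:
  14–87 → 74 bp
  88–94 → 7 bp
  95–114 → 20 bp
  115–173 then 1–13 → 59 + 13 = 72 bp
Sorted largest to smallest: 74, 72, 20, 7 bp.

74, 72, 20, 7 bp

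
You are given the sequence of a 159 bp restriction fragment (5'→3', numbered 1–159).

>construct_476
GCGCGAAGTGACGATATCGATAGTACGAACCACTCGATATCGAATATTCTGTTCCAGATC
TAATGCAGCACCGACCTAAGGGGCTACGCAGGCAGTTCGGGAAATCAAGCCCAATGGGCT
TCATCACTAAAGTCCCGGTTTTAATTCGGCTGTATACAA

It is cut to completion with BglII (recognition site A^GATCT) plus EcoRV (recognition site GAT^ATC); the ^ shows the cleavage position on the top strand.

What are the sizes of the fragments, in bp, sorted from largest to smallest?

103, 23, 18, 15 bp

The BglII site (AGATCT) starts at position 56.
BglII cuts after the first base of each site, so after position 56.
EcoRV sites (GATATC) start at positions 13, 36.
EcoRV cuts after base 3 of each site, so after positions 15, 38.
Combined cut positions: 15, 38, 56.
Linear molecule, 3 cuts → 4 fragments:
  1–15 → 15 bp
  16–38 → 23 bp
  39–56 → 18 bp
  57–159 → 103 bp
Sorted largest to smallest: 103, 23, 18, 15 bp.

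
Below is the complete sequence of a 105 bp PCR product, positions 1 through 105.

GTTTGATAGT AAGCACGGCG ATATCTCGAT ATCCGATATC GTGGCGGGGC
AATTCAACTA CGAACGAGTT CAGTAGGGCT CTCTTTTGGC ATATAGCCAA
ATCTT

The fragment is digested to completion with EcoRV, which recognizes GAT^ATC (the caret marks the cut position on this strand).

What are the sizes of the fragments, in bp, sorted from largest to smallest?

68, 22, 8, 7 bp

EcoRV sites (GATATC) start at positions 20, 28, 35.
EcoRV cuts after base 3 of each site, so after positions 22, 30, 37.
Linear molecule, 3 cuts → 4 fragments:
  1–22 → 22 bp
  23–30 → 8 bp
  31–37 → 7 bp
  38–105 → 68 bp
Sorted largest to smallest: 68, 22, 8, 7 bp.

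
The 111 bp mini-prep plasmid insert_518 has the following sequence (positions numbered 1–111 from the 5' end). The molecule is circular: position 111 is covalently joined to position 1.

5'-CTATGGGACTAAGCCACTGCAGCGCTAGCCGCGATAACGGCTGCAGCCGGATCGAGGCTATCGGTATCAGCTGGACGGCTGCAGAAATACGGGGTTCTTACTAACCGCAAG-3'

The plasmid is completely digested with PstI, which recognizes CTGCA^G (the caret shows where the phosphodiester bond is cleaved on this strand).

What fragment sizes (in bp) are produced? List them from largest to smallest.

49, 38, 24 bp

PstI sites (CTGCAG) start at positions 17, 41, 79.
PstI cuts after base 5 of each site (before the last base), so after positions 21, 45, 83.
Circular molecule, 3 cuts → 3 fragments:
  22–45 → 24 bp
  46–83 → 38 bp
  84–111 then 1–21 → 28 + 21 = 49 bp
Sorted largest to smallest: 49, 38, 24 bp.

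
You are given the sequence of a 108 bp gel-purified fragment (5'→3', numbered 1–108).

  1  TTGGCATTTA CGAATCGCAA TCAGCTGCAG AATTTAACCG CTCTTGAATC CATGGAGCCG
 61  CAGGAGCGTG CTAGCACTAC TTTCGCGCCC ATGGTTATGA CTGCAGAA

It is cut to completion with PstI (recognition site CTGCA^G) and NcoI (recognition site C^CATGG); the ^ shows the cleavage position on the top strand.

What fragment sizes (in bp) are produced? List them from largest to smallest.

PstI sites (CTGCAG) start at positions 25, 101.
PstI cuts after base 5 of each site (before the last base), so after positions 29, 105.
NcoI sites (CCATGG) start at positions 50, 89.
NcoI cuts after the first base of each site, so after positions 50, 89.
Combined cut positions: 29, 50, 89, 105.
Linear molecule, 4 cuts → 5 fragments:
  1–29 → 29 bp
  30–50 → 21 bp
  51–89 → 39 bp
  90–105 → 16 bp
  106–108 → 3 bp
Sorted largest to smallest: 39, 29, 21, 16, 3 bp.

39, 29, 21, 16, 3 bp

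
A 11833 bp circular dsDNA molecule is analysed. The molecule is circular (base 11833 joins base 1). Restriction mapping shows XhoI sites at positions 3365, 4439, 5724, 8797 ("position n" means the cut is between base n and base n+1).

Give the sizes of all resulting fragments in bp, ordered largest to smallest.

6401, 3073, 1285, 1074 bp

Circular molecule, 4 cuts → 4 fragments:
  4439 − 3365 = 1074 bp
  5724 − 4439 = 1285 bp
  8797 − 5724 = 3073 bp
  wrap: 11833 − 8797 + 3365 = 6401 bp
Sorted largest to smallest: 6401, 3073, 1285, 1074 bp.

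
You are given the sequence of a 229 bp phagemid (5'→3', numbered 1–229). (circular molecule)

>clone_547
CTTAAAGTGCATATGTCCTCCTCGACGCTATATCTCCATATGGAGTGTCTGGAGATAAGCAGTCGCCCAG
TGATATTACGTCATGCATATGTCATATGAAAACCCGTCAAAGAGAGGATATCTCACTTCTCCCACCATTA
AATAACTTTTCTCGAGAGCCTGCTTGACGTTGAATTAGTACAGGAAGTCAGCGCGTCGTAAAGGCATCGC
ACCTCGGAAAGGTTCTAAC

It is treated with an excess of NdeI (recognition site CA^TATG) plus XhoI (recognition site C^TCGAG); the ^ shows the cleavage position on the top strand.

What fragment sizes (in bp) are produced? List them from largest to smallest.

NdeI sites (CATATG) start at positions 10, 37, 86, 93.
NdeI cuts after base 2 of each site, so after positions 11, 38, 87, 94.
The XhoI site (CTCGAG) starts at position 151.
XhoI cuts after the first base of each site, so after position 151.
Combined cut positions: 11, 38, 87, 94, 151.
Circular molecule, 5 cuts → 5 fragments:
  12–38 → 27 bp
  39–87 → 49 bp
  88–94 → 7 bp
  95–151 → 57 bp
  152–229 then 1–11 → 78 + 11 = 89 bp
Sorted largest to smallest: 89, 57, 49, 27, 7 bp.

89, 57, 49, 27, 7 bp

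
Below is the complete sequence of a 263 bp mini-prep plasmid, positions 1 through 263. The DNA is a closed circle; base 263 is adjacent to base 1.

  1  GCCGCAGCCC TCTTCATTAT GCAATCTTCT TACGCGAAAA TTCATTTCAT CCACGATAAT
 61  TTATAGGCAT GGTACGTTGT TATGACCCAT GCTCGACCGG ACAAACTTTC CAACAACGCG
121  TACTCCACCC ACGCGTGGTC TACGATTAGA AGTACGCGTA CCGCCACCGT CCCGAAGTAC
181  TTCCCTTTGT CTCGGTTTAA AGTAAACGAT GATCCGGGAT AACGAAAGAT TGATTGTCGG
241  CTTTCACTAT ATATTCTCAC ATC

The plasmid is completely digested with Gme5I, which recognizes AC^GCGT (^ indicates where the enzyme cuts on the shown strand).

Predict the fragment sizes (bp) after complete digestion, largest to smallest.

Gme5I sites (ACGCGT) start at positions 116, 131, 154.
Gme5I cuts after base 2 of each site, so after positions 117, 132, 155.
Circular molecule, 3 cuts → 3 fragments:
  118–132 → 15 bp
  133–155 → 23 bp
  156–263 then 1–117 → 108 + 117 = 225 bp
Sorted largest to smallest: 225, 23, 15 bp.

225, 23, 15 bp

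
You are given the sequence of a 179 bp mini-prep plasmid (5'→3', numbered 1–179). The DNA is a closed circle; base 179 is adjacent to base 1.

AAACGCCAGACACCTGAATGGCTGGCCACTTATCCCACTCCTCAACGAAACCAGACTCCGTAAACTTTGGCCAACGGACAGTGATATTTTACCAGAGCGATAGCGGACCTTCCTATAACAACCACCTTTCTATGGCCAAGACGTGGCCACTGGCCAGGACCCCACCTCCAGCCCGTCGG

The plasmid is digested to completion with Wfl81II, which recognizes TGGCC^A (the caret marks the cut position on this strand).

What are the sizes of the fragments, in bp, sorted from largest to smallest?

Wfl81II sites (TGGCCA) start at positions 23, 68, 133, 144, 151.
Wfl81II cuts after base 5 of each site (before the last base), so after positions 27, 72, 137, 148, 155.
Circular molecule, 5 cuts → 5 fragments:
  28–72 → 45 bp
  73–137 → 65 bp
  138–148 → 11 bp
  149–155 → 7 bp
  156–179 then 1–27 → 24 + 27 = 51 bp
Sorted largest to smallest: 65, 51, 45, 11, 7 bp.

65, 51, 45, 11, 7 bp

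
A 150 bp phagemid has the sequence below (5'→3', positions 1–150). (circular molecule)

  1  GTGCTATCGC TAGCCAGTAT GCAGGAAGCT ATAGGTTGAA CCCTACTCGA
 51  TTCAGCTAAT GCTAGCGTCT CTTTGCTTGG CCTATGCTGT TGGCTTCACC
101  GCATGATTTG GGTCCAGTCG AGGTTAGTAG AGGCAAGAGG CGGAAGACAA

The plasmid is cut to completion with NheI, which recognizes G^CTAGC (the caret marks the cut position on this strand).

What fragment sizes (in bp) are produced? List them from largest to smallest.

NheI sites (GCTAGC) start at positions 9, 61.
NheI cuts after the first base of each site, so after positions 9, 61.
Circular molecule, 2 cuts → 2 fragments:
  10–61 → 52 bp
  62–150 then 1–9 → 89 + 9 = 98 bp
Sorted largest to smallest: 98, 52 bp.

98, 52 bp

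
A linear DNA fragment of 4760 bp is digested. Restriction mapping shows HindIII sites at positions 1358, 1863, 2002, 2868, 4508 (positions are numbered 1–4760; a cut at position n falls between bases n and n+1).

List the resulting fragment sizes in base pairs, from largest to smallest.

1640, 1358, 866, 505, 252, 139 bp

Linear molecule, 5 cuts → 6 fragments:
  1358 − 0 = 1358 bp
  1863 − 1358 = 505 bp
  2002 − 1863 = 139 bp
  2868 − 2002 = 866 bp
  4508 − 2868 = 1640 bp
  4760 − 4508 = 252 bp
Sorted largest to smallest: 1640, 1358, 866, 505, 252, 139 bp.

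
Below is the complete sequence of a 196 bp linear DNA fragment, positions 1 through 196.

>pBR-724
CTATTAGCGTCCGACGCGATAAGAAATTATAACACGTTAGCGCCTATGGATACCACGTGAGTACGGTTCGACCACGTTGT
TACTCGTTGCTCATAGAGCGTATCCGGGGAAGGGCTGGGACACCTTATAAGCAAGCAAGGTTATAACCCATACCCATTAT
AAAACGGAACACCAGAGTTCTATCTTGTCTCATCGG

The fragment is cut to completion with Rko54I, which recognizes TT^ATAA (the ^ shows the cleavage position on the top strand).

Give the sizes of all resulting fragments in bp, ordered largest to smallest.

Rko54I sites (TTATAA) start at positions 27, 125, 141, 157.
Rko54I cuts after base 2 of each site, so after positions 28, 126, 142, 158.
Linear molecule, 4 cuts → 5 fragments:
  1–28 → 28 bp
  29–126 → 98 bp
  127–142 → 16 bp
  143–158 → 16 bp
  159–196 → 38 bp
Sorted largest to smallest: 98, 38, 28, 16, 16 bp.

98, 38, 28, 16, 16 bp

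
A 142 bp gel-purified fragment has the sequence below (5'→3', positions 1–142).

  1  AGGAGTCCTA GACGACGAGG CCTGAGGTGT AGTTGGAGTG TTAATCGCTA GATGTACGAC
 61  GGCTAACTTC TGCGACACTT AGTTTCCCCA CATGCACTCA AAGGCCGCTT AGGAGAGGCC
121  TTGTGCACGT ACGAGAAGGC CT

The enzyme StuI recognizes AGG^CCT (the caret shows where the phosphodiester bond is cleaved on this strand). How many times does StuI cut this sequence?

3

AGGCCT occurs starting at positions 18, 116, 137.
StuI cuts at 3 sites.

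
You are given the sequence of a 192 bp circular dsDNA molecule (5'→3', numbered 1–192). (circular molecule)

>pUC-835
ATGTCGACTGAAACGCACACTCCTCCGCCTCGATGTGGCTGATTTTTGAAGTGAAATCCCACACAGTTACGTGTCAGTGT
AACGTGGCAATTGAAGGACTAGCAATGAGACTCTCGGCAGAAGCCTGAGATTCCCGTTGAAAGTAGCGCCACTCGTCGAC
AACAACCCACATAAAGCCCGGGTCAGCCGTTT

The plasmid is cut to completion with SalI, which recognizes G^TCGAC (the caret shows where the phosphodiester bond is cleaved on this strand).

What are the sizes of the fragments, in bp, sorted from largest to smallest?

SalI sites (GTCGAC) start at positions 3, 155.
SalI cuts after the first base of each site, so after positions 3, 155.
Circular molecule, 2 cuts → 2 fragments:
  4–155 → 152 bp
  156–192 then 1–3 → 37 + 3 = 40 bp
Sorted largest to smallest: 152, 40 bp.

152, 40 bp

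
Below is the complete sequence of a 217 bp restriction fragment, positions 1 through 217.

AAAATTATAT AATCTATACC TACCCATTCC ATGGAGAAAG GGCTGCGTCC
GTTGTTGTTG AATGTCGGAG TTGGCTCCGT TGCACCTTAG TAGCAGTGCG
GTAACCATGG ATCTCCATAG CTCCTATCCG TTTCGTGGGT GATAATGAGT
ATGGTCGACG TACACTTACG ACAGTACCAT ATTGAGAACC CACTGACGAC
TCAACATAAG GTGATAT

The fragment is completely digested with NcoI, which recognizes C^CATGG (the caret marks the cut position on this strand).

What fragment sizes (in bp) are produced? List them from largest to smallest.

NcoI sites (CCATGG) start at positions 29, 105.
NcoI cuts after the first base of each site, so after positions 29, 105.
Linear molecule, 2 cuts → 3 fragments:
  1–29 → 29 bp
  30–105 → 76 bp
  106–217 → 112 bp
Sorted largest to smallest: 112, 76, 29 bp.

112, 76, 29 bp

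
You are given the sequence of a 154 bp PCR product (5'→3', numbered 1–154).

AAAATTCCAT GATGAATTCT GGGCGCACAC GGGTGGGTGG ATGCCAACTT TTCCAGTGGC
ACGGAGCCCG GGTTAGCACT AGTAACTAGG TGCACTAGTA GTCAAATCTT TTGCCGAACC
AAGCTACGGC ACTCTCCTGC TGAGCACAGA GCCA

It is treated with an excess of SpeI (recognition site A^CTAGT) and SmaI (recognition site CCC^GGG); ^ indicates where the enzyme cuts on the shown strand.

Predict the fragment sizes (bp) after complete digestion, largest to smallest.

SpeI sites (ACTAGT) start at positions 78, 94.
SpeI cuts after the first base of each site, so after positions 78, 94.
The SmaI site (CCCGGG) starts at position 67.
SmaI cuts after base 3 of each site, so after position 69.
Combined cut positions: 69, 78, 94.
Linear molecule, 3 cuts → 4 fragments:
  1–69 → 69 bp
  70–78 → 9 bp
  79–94 → 16 bp
  95–154 → 60 bp
Sorted largest to smallest: 69, 60, 16, 9 bp.

69, 60, 16, 9 bp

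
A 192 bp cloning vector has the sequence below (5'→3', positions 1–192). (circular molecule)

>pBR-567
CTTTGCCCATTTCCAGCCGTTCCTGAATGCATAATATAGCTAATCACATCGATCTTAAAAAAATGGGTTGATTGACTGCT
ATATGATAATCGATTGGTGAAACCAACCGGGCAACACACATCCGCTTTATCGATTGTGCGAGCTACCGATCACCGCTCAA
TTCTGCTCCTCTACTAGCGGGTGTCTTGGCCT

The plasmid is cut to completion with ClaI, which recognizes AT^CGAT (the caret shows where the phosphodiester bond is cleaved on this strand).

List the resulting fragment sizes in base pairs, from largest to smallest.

ClaI sites (ATCGAT) start at positions 48, 89, 129.
ClaI cuts after base 2 of each site, so after positions 49, 90, 130.
Circular molecule, 3 cuts → 3 fragments:
  50–90 → 41 bp
  91–130 → 40 bp
  131–192 then 1–49 → 62 + 49 = 111 bp
Sorted largest to smallest: 111, 41, 40 bp.

111, 41, 40 bp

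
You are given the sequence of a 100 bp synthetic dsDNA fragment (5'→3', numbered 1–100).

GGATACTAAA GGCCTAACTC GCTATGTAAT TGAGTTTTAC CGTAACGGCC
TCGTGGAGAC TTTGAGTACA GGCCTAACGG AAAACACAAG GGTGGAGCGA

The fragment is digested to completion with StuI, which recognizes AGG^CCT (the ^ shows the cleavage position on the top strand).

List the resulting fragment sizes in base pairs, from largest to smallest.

StuI sites (AGGCCT) start at positions 10, 70.
StuI cuts after base 3 of each site, so after positions 12, 72.
Linear molecule, 2 cuts → 3 fragments:
  1–12 → 12 bp
  13–72 → 60 bp
  73–100 → 28 bp
Sorted largest to smallest: 60, 28, 12 bp.

60, 28, 12 bp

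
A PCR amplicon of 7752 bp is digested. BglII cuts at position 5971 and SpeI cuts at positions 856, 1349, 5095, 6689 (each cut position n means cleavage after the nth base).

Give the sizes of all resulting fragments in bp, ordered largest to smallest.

Combined cut positions (sorted): 856, 1349, 5095, 5971, 6689.
Linear molecule, 5 cuts → 6 fragments:
  856 − 0 = 856 bp
  1349 − 856 = 493 bp
  5095 − 1349 = 3746 bp
  5971 − 5095 = 876 bp
  6689 − 5971 = 718 bp
  7752 − 6689 = 1063 bp
Sorted largest to smallest: 3746, 1063, 876, 856, 718, 493 bp.

3746, 1063, 876, 856, 718, 493 bp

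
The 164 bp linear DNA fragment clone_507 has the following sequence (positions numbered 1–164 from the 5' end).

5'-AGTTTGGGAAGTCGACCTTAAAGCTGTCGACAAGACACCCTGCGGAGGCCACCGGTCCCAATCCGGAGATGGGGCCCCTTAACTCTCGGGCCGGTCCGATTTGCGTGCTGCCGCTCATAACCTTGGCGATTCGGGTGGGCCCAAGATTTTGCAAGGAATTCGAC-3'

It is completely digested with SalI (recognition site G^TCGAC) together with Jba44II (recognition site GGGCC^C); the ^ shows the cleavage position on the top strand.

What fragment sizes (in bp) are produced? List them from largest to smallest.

65, 50, 23, 15, 11 bp

SalI sites (GTCGAC) start at positions 11, 26.
SalI cuts after the first base of each site, so after positions 11, 26.
Jba44II sites (GGGCCC) start at positions 72, 137.
Jba44II cuts after base 5 of each site (before the last base), so after positions 76, 141.
Combined cut positions: 11, 26, 76, 141.
Linear molecule, 4 cuts → 5 fragments:
  1–11 → 11 bp
  12–26 → 15 bp
  27–76 → 50 bp
  77–141 → 65 bp
  142–164 → 23 bp
Sorted largest to smallest: 65, 50, 23, 15, 11 bp.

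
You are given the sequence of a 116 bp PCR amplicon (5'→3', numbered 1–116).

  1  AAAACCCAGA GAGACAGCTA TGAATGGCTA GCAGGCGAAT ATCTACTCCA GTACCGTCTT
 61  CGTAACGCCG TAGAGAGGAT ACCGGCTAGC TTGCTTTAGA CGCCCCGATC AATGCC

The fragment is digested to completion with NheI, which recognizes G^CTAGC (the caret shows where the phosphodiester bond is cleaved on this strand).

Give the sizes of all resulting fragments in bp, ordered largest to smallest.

NheI sites (GCTAGC) start at positions 27, 85.
NheI cuts after the first base of each site, so after positions 27, 85.
Linear molecule, 2 cuts → 3 fragments:
  1–27 → 27 bp
  28–85 → 58 bp
  86–116 → 31 bp
Sorted largest to smallest: 58, 31, 27 bp.

58, 31, 27 bp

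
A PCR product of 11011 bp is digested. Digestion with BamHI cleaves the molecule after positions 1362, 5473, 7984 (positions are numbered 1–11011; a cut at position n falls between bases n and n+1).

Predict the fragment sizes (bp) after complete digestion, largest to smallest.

4111, 3027, 2511, 1362 bp

Linear molecule, 3 cuts → 4 fragments:
  1362 − 0 = 1362 bp
  5473 − 1362 = 4111 bp
  7984 − 5473 = 2511 bp
  11011 − 7984 = 3027 bp
Sorted largest to smallest: 4111, 3027, 2511, 1362 bp.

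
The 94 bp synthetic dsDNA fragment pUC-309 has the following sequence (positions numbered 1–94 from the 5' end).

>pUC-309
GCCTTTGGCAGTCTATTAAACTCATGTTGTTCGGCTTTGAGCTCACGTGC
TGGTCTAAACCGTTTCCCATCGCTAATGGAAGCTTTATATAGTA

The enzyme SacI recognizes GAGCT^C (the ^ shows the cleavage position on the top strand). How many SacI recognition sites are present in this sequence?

GAGCTC occurs starting at position 39.
SacI cuts at 1 site.

1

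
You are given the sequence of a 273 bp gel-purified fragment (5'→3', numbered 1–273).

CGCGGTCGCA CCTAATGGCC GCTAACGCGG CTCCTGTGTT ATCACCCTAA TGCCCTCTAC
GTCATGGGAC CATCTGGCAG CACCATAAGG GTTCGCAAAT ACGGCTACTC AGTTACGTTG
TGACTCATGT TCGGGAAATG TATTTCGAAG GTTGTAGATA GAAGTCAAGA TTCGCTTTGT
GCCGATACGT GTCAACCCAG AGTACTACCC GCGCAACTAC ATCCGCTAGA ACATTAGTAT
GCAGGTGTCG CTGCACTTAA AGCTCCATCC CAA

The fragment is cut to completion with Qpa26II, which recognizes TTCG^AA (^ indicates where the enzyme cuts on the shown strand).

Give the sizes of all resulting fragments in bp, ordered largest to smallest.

The Qpa26II site (TTCGAA) starts at position 144.
Qpa26II cuts after base 4 of each site, so after position 147.
Linear molecule, 1 cut → 2 fragments:
  1–147 → 147 bp
  148–273 → 126 bp
Sorted largest to smallest: 147, 126 bp.

147, 126 bp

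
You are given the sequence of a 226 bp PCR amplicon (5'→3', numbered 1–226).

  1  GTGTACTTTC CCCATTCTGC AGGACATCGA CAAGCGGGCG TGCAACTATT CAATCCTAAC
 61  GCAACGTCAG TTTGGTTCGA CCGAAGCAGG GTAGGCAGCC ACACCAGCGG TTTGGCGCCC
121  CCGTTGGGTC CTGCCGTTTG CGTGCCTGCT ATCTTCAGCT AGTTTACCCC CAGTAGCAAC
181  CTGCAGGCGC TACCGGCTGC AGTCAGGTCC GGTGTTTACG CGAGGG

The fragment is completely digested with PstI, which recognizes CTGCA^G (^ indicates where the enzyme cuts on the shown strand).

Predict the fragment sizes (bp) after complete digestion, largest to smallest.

164, 25, 21, 16 bp

PstI sites (CTGCAG) start at positions 17, 181, 197.
PstI cuts after base 5 of each site (before the last base), so after positions 21, 185, 201.
Linear molecule, 3 cuts → 4 fragments:
  1–21 → 21 bp
  22–185 → 164 bp
  186–201 → 16 bp
  202–226 → 25 bp
Sorted largest to smallest: 164, 25, 21, 16 bp.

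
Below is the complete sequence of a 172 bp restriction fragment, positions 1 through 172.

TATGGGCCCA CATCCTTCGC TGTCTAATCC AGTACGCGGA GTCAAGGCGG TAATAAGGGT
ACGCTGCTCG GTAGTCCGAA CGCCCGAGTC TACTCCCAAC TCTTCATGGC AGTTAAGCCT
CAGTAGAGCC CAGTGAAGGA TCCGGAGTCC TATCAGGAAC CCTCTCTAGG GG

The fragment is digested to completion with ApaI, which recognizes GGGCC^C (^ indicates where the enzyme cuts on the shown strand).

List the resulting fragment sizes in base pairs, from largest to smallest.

164, 8 bp

The ApaI site (GGGCCC) starts at position 4.
ApaI cuts after base 5 of each site (before the last base), so after position 8.
Linear molecule, 1 cut → 2 fragments:
  1–8 → 8 bp
  9–172 → 164 bp
Sorted largest to smallest: 164, 8 bp.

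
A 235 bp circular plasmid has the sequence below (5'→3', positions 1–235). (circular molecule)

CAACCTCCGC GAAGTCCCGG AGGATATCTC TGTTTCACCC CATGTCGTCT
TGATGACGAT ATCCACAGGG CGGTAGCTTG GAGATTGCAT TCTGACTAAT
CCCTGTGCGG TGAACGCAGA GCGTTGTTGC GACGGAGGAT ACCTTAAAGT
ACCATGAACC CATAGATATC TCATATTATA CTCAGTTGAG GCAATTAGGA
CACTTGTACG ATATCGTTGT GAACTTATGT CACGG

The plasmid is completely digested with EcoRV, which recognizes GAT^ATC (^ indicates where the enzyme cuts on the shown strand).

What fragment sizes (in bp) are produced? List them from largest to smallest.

107, 48, 45, 35 bp

EcoRV sites (GATATC) start at positions 23, 58, 165, 210.
EcoRV cuts after base 3 of each site, so after positions 25, 60, 167, 212.
Circular molecule, 4 cuts → 4 fragments:
  26–60 → 35 bp
  61–167 → 107 bp
  168–212 → 45 bp
  213–235 then 1–25 → 23 + 25 = 48 bp
Sorted largest to smallest: 107, 48, 45, 35 bp.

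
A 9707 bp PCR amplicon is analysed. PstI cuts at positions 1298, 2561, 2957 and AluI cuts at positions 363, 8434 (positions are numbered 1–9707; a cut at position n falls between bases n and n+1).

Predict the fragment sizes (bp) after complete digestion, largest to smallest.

5477, 1273, 1263, 935, 396, 363 bp

Combined cut positions (sorted): 363, 1298, 2561, 2957, 8434.
Linear molecule, 5 cuts → 6 fragments:
  363 − 0 = 363 bp
  1298 − 363 = 935 bp
  2561 − 1298 = 1263 bp
  2957 − 2561 = 396 bp
  8434 − 2957 = 5477 bp
  9707 − 8434 = 1273 bp
Sorted largest to smallest: 5477, 1273, 1263, 935, 396, 363 bp.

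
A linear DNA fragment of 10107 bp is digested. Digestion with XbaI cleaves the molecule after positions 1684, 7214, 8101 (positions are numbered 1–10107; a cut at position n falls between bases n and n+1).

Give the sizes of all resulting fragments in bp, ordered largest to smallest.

Linear molecule, 3 cuts → 4 fragments:
  1684 − 0 = 1684 bp
  7214 − 1684 = 5530 bp
  8101 − 7214 = 887 bp
  10107 − 8101 = 2006 bp
Sorted largest to smallest: 5530, 2006, 1684, 887 bp.

5530, 2006, 1684, 887 bp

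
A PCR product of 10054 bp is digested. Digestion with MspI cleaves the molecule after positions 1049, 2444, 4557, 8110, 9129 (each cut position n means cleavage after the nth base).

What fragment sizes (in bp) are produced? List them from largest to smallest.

3553, 2113, 1395, 1049, 1019, 925 bp

Linear molecule, 5 cuts → 6 fragments:
  1049 − 0 = 1049 bp
  2444 − 1049 = 1395 bp
  4557 − 2444 = 2113 bp
  8110 − 4557 = 3553 bp
  9129 − 8110 = 1019 bp
  10054 − 9129 = 925 bp
Sorted largest to smallest: 3553, 2113, 1395, 1049, 1019, 925 bp.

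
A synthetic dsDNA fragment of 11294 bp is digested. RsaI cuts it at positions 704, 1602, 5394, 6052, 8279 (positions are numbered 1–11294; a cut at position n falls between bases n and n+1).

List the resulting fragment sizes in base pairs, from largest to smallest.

3792, 3015, 2227, 898, 704, 658 bp

Linear molecule, 5 cuts → 6 fragments:
  704 − 0 = 704 bp
  1602 − 704 = 898 bp
  5394 − 1602 = 3792 bp
  6052 − 5394 = 658 bp
  8279 − 6052 = 2227 bp
  11294 − 8279 = 3015 bp
Sorted largest to smallest: 3792, 3015, 2227, 898, 704, 658 bp.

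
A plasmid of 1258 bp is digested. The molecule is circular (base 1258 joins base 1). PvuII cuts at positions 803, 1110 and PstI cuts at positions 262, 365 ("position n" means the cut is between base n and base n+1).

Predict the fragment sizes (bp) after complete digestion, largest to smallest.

Combined cut positions (sorted): 262, 365, 803, 1110.
Circular molecule, 4 cuts → 4 fragments:
  365 − 262 = 103 bp
  803 − 365 = 438 bp
  1110 − 803 = 307 bp
  wrap: 1258 − 1110 + 262 = 410 bp
Sorted largest to smallest: 438, 410, 307, 103 bp.

438, 410, 307, 103 bp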